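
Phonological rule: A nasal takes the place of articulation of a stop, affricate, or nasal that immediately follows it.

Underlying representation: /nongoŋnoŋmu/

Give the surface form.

[noŋgonnommu]

/n/ before /g/ (velar) → [ŋ]
/ŋ/ before /n/ (alveolar) → [n]
/ŋ/ before /m/ (labial) → [m]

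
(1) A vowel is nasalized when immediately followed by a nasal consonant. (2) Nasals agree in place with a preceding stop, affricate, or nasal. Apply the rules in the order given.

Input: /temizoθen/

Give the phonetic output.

[tẽmizoθẽn]

Rule 1: /e/ before nasal /m/ → [ẽ]
Rule 1: /e/ before nasal /n/ → [ẽ]
After rule 1: tẽmizoθẽn
Rule 2: no segment meets the rule's conditions; no change.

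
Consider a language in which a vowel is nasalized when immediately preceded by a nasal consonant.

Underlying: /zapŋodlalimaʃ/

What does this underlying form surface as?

[zapŋõdlalimãʃ]

/o/ after nasal /ŋ/ → [õ]
/a/ after nasal /m/ → [ã]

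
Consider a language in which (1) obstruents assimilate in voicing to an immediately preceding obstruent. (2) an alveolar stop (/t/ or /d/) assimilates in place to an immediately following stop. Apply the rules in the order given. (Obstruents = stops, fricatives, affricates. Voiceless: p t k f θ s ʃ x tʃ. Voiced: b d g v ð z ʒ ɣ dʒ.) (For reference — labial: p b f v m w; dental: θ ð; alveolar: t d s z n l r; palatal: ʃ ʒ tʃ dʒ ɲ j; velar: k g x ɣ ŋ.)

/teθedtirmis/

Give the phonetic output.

Rule 1: /t/ after /d/ (voiced) → [d]
After rule 1: teθeddirmis
Rule 2: no segment meets the rule's conditions; no change.

[teθeddirmis]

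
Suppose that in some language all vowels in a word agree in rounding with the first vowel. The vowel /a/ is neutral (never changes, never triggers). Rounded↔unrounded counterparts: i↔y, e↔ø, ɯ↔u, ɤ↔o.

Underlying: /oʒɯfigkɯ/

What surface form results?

/ɯ/ harmonizes with /o/ ([+round]) → [u]
/i/ harmonizes with /o/ ([+round]) → [y]
/ɯ/ harmonizes with /o/ ([+round]) → [u]

[oʒufygku]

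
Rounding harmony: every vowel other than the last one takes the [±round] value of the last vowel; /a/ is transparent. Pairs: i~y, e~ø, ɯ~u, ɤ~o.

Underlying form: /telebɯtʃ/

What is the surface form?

no segment meets the rule's conditions; no change.

[telebɯtʃ]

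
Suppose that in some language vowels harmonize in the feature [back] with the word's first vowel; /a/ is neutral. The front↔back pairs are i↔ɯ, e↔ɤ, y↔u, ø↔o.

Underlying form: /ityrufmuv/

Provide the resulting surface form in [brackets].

[ityryfmyv]

/u/ harmonizes with /i/ ([-back]) → [y]
/u/ harmonizes with /i/ ([-back]) → [y]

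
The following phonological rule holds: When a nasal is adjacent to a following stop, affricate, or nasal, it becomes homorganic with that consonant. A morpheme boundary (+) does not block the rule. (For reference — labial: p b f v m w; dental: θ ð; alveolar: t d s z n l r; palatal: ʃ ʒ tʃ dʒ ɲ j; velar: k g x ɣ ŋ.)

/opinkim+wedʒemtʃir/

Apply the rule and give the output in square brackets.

/n/ before /k/ (velar) → [ŋ]
/m/ before /tʃ/ (palatal) → [ɲ]

[opiŋkim+wedʒeɲtʃir]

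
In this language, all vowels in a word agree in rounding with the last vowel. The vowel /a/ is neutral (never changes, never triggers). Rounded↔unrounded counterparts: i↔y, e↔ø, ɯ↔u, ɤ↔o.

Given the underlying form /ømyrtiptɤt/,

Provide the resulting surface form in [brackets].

/ø/ harmonizes with /ɤ/ ([-round]) → [e]
/y/ harmonizes with /ɤ/ ([-round]) → [i]

[emirtiptɤt]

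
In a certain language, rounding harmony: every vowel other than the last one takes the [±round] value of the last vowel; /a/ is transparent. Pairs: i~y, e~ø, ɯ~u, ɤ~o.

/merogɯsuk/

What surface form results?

[mørogusuk]

/e/ harmonizes with /u/ ([+round]) → [ø]
/ɯ/ harmonizes with /u/ ([+round]) → [u]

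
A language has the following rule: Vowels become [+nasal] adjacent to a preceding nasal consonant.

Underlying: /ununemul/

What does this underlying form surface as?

[unũnẽmũl]

/u/ after nasal /n/ → [ũ]
/e/ after nasal /n/ → [ẽ]
/u/ after nasal /m/ → [ũ]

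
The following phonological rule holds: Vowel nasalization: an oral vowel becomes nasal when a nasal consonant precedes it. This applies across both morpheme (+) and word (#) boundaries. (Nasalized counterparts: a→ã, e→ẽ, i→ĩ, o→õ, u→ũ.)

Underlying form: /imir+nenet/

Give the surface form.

/i/ after nasal /m/ → [ĩ]
/e/ after nasal /n/ → [ẽ]
/e/ after nasal /n/ → [ẽ]

[imĩr+nẽnẽt]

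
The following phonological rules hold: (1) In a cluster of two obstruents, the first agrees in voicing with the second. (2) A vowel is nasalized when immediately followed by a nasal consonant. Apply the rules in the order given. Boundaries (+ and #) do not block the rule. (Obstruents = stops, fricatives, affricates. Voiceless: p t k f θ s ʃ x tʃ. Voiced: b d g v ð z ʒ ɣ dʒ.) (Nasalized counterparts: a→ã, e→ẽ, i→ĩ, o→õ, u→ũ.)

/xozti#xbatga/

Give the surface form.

[xosti#ɣbadga]

Rule 1: /z/ before /t/ (voiceless) → [s]
Rule 1: /x/ before /b/ (voiced) → [ɣ]
Rule 1: /t/ before /g/ (voiced) → [d]
After rule 1: xosti#ɣbadga
Rule 2: no segment meets the rule's conditions; no change.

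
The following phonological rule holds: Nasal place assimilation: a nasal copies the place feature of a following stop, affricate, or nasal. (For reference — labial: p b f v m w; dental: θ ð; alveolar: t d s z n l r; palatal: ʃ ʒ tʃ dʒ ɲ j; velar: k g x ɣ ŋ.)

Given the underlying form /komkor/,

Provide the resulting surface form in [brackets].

[koŋkor]

/m/ before /k/ (velar) → [ŋ]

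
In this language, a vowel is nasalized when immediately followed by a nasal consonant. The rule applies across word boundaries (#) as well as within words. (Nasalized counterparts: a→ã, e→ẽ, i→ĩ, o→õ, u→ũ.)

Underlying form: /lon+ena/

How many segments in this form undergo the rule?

/o/ before nasal /n/ → [õ]
/e/ before nasal /n/ → [ẽ]
2 segments change.

2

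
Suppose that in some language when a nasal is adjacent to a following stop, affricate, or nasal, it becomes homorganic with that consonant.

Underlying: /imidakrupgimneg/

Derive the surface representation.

[imidakrupginneg]

/m/ before /n/ (alveolar) → [n]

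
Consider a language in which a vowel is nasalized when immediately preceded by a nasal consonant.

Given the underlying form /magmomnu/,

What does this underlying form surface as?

/a/ after nasal /m/ → [ã]
/o/ after nasal /m/ → [õ]
/u/ after nasal /n/ → [ũ]

[mãgmõmnũ]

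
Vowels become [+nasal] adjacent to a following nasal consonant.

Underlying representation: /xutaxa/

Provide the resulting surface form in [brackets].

[xutaxa]

no segment meets the rule's conditions; no change.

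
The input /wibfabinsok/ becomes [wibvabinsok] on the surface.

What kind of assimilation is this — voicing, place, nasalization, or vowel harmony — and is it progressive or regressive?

/f/→[v].
Each target copies a feature from the preceding segment, so the direction is progressive.

voicing assimilation, progressive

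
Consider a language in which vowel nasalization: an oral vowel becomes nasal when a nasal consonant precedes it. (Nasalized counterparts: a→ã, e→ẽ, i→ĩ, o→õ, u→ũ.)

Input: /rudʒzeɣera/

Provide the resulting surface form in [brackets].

[rudʒzeɣera]

no segment meets the rule's conditions; no change.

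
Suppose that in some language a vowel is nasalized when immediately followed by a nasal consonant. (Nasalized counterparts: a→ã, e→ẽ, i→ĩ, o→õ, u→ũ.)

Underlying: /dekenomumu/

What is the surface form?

[dekẽnõmũmu]

/e/ before nasal /n/ → [ẽ]
/o/ before nasal /m/ → [õ]
/u/ before nasal /m/ → [ũ]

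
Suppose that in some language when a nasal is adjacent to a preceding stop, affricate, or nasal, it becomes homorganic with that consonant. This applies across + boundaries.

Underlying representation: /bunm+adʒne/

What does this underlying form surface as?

[bunn+adʒɲe]

/m/ after /n/ (alveolar) → [n]
/n/ after /dʒ/ (palatal) → [ɲ]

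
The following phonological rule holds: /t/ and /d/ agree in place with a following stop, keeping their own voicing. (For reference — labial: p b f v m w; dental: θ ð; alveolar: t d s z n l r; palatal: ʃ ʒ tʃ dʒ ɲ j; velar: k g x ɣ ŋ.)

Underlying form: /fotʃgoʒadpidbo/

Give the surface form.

/d/ before /p/ (labial) → [b]
/d/ before /b/ (labial) → [b]

[fotʃgoʒabpibbo]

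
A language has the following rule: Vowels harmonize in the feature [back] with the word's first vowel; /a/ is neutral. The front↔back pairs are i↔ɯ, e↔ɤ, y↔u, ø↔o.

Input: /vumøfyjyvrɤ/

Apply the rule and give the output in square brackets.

/ø/ harmonizes with /u/ ([+back]) → [o]
/y/ harmonizes with /u/ ([+back]) → [u]
/y/ harmonizes with /u/ ([+back]) → [u]

[vumofujuvrɤ]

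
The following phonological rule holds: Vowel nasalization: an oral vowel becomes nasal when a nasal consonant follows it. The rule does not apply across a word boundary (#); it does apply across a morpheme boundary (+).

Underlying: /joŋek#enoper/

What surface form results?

[jõŋek#ẽnoper]

/o/ before nasal /ŋ/ → [õ]
/e/ before nasal /n/ → [ẽ]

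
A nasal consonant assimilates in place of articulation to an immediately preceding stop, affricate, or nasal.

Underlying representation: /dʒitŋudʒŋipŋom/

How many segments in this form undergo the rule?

3

/ŋ/ after /t/ (alveolar) → [n]
/ŋ/ after /dʒ/ (palatal) → [ɲ]
/ŋ/ after /p/ (labial) → [m]
3 segments change.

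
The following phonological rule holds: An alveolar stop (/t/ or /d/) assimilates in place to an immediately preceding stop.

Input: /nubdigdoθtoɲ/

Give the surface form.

/d/ after /b/ (labial) → [b]
/d/ after /g/ (velar) → [g]

[nubbiggoθtoɲ]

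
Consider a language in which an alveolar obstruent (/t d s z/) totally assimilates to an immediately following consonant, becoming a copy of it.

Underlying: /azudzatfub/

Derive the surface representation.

[azuzzaffub]

/d/ before /z/ → [z] (total assimilation)
/t/ before /f/ → [f] (total assimilation)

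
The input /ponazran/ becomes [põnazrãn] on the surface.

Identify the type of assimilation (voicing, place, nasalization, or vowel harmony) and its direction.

nasalization, regressive

/o/→[õ] /a/→[ã].
Each target copies a feature from the following segment, so the direction is regressive.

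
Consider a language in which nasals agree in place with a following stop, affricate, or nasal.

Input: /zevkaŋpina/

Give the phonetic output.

[zevkampina]

/ŋ/ before /p/ (labial) → [m]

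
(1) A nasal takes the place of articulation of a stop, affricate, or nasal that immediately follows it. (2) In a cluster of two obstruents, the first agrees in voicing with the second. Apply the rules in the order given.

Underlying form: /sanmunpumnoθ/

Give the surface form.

Rule 1: /n/ before /m/ (labial) → [m]
Rule 1: /n/ before /p/ (labial) → [m]
Rule 1: /m/ before /n/ (alveolar) → [n]
After rule 1: sammumpunnoθ
Rule 2: no segment meets the rule's conditions; no change.

[sammumpunnoθ]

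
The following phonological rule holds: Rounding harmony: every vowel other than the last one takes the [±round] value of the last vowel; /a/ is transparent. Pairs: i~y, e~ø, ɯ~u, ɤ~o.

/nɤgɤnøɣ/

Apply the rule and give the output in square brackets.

[nogonøɣ]

/ɤ/ harmonizes with /ø/ ([+round]) → [o]
/ɤ/ harmonizes with /ø/ ([+round]) → [o]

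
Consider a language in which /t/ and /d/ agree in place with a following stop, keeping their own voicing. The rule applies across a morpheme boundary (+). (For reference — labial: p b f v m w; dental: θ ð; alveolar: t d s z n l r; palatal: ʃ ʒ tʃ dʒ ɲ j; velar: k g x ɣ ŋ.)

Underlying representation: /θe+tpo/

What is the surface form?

/t/ before /p/ (labial) → [p]

[θe+ppo]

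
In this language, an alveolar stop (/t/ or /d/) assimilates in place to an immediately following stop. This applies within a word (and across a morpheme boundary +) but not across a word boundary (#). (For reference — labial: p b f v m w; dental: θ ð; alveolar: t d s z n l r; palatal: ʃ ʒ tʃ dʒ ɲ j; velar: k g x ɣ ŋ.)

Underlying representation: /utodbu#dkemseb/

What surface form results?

/d/ before /b/ (labial) → [b]
/d/ before /k/ (velar) → [g]

[utobbu#gkemseb]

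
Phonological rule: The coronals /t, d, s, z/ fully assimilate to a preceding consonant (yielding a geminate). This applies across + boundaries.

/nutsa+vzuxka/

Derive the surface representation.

[nutta+vvuxka]

/s/ after /t/ → [t] (total assimilation)
/z/ after /v/ → [v] (total assimilation)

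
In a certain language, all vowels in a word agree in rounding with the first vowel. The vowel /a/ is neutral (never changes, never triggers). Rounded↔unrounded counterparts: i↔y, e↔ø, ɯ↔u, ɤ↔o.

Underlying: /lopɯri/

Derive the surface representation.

[lopury]

/ɯ/ harmonizes with /o/ ([+round]) → [u]
/i/ harmonizes with /o/ ([+round]) → [y]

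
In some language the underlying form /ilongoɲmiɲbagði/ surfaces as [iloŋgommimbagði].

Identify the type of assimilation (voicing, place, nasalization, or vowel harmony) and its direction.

place assimilation, regressive

/n/→[ŋ] /ɲ/→[m] /ɲ/→[m].
Each target copies a feature from the following segment, so the direction is regressive.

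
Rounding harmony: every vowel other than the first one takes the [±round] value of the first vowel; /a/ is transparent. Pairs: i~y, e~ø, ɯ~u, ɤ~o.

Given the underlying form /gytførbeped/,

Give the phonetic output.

/e/ harmonizes with /y/ ([+round]) → [ø]
/e/ harmonizes with /y/ ([+round]) → [ø]

[gytførbøpød]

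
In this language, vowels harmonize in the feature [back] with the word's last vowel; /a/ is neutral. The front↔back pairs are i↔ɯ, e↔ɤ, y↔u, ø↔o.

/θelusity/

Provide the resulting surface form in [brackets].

[θelysity]

/u/ harmonizes with /y/ ([-back]) → [y]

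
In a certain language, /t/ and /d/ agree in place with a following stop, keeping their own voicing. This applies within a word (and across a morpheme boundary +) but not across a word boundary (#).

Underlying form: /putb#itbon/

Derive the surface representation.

/t/ before /b/ (labial) → [p]
/t/ before /b/ (labial) → [p]

[pupb#ipbon]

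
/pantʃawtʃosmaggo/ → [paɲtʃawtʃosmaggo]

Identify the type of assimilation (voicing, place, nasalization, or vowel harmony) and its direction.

/n/→[ɲ].
Each target copies a feature from the following segment, so the direction is regressive.

place assimilation, regressive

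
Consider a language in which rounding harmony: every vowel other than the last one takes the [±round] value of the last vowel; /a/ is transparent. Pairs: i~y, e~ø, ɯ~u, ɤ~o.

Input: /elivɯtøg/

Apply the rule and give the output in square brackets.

[ølyvutøg]

/e/ harmonizes with /ø/ ([+round]) → [ø]
/i/ harmonizes with /ø/ ([+round]) → [y]
/ɯ/ harmonizes with /ø/ ([+round]) → [u]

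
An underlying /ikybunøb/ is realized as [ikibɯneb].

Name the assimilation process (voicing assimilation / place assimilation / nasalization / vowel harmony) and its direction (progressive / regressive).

vowel harmony, progressive

/y/→[i] /u/→[ɯ] /ø/→[e].
Vowels agree with the first vowel, so the harmony is progressive.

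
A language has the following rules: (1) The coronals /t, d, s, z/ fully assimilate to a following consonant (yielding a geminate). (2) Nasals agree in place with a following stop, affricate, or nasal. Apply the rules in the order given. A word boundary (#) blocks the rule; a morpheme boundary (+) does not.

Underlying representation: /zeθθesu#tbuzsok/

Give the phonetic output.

[zeθθesu#bbussok]

Rule 1: /t/ before /b/ → [b] (total assimilation)
Rule 1: /z/ before /s/ → [s] (total assimilation)
After rule 1: zeθθesu#bbussok
Rule 2: no segment meets the rule's conditions; no change.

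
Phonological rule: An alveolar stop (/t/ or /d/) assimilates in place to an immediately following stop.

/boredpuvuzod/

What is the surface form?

/d/ before /p/ (labial) → [b]

[borebpuvuzod]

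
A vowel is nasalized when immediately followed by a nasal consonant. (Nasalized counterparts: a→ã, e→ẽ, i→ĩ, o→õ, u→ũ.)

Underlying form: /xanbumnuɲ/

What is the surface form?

[xãnbũmnũɲ]

/a/ before nasal /n/ → [ã]
/u/ before nasal /m/ → [ũ]
/u/ before nasal /ɲ/ → [ũ]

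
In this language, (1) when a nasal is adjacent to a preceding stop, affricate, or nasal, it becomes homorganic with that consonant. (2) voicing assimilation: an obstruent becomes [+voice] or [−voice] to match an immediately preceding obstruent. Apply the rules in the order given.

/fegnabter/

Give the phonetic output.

Rule 1: /n/ after /g/ (velar) → [ŋ]
After rule 1: fegŋabter
Rule 2: /t/ after /b/ (voiced) → [d]

[fegŋabder]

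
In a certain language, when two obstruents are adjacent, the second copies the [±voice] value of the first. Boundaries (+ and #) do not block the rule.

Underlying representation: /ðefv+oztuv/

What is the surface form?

[ðeff+ozduv]

/v/ after /f/ (voiceless) → [f]
/t/ after /z/ (voiced) → [d]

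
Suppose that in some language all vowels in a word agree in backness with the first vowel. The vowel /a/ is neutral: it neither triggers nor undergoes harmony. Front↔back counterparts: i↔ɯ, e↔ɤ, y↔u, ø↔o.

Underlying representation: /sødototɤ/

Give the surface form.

[sødøtøte]

/o/ harmonizes with /ø/ ([-back]) → [ø]
/o/ harmonizes with /ø/ ([-back]) → [ø]
/ɤ/ harmonizes with /ø/ ([-back]) → [e]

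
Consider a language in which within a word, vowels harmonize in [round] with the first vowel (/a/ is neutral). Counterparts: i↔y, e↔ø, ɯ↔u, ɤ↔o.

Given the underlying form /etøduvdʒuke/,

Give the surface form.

[etedɯvdʒɯke]

/ø/ harmonizes with /e/ ([-round]) → [e]
/u/ harmonizes with /e/ ([-round]) → [ɯ]
/u/ harmonizes with /e/ ([-round]) → [ɯ]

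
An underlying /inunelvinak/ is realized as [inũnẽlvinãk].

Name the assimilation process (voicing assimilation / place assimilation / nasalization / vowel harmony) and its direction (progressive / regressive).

nasalization, progressive

/u/→[ũ] /e/→[ẽ] /a/→[ã].
Each target copies a feature from the preceding segment, so the direction is progressive.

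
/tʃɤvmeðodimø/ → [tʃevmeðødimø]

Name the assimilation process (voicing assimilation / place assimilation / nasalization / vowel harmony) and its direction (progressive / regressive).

/ɤ/→[e] /o/→[ø].
Vowels agree with the last vowel, so the harmony is regressive.

vowel harmony, regressive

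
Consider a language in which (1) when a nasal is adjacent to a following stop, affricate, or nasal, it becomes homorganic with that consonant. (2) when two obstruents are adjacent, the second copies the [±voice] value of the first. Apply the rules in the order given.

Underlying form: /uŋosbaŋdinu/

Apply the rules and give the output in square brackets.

Rule 1: /ŋ/ before /d/ (alveolar) → [n]
After rule 1: uŋosbandinu
Rule 2: /b/ after /s/ (voiceless) → [p]

[uŋospandinu]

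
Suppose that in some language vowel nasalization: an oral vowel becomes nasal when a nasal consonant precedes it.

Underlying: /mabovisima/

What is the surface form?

/a/ after nasal /m/ → [ã]
/a/ after nasal /m/ → [ã]

[mãbovisimã]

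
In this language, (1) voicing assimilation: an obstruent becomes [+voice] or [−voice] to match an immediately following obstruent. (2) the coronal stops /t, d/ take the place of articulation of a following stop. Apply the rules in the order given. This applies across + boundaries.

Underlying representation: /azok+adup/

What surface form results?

Rule 1: no segment meets the rule's conditions; no change.
After rule 1: azok+adup
Rule 2: no segment meets the rule's conditions; no change.

[azok+adup]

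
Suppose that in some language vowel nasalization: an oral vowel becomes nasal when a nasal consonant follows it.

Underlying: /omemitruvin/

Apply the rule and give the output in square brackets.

/o/ before nasal /m/ → [õ]
/e/ before nasal /m/ → [ẽ]
/i/ before nasal /n/ → [ĩ]

[õmẽmitruvĩn]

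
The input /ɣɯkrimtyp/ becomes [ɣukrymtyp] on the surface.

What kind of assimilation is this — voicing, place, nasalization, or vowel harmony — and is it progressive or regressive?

/ɯ/→[u] /i/→[y].
Vowels agree with the last vowel, so the harmony is regressive.

vowel harmony, regressive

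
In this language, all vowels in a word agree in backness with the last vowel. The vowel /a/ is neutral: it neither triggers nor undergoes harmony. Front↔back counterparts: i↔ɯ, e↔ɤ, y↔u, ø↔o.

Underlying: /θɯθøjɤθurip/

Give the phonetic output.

[θiθøjeθyrip]

/ɯ/ harmonizes with /i/ ([-back]) → [i]
/ɤ/ harmonizes with /i/ ([-back]) → [e]
/u/ harmonizes with /i/ ([-back]) → [y]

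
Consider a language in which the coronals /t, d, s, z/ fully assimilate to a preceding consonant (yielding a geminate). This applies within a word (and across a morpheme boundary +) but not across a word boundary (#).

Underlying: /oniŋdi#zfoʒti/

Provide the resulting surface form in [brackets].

[oniŋŋi#zfoʒʒi]

/d/ after /ŋ/ → [ŋ] (total assimilation)
/t/ after /ʒ/ → [ʒ] (total assimilation)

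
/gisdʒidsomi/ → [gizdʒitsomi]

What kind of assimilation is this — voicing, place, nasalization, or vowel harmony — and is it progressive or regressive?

voicing assimilation, regressive

/s/→[z] /d/→[t].
Each target copies a feature from the following segment, so the direction is regressive.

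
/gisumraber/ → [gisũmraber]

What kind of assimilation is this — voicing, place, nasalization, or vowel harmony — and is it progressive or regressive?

/u/→[ũ].
Each target copies a feature from the following segment, so the direction is regressive.

nasalization, regressive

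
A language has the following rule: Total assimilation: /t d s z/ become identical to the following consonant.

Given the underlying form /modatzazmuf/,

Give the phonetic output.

[modazzammuf]

/t/ before /z/ → [z] (total assimilation)
/z/ before /m/ → [m] (total assimilation)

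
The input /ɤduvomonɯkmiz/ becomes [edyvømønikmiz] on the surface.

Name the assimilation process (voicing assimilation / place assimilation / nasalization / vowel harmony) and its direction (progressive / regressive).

vowel harmony, regressive

/ɤ/→[e] /u/→[y] /o/→[ø] /o/→[ø] /ɯ/→[i].
Vowels agree with the last vowel, so the harmony is regressive.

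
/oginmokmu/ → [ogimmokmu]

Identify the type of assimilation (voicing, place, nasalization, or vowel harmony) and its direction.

place assimilation, regressive

/n/→[m].
Each target copies a feature from the following segment, so the direction is regressive.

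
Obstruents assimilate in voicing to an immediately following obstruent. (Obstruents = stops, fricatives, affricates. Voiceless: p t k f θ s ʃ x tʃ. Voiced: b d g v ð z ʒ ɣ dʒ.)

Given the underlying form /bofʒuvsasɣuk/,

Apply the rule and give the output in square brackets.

[bovʒufsazɣuk]

/f/ before /ʒ/ (voiced) → [v]
/v/ before /s/ (voiceless) → [f]
/s/ before /ɣ/ (voiced) → [z]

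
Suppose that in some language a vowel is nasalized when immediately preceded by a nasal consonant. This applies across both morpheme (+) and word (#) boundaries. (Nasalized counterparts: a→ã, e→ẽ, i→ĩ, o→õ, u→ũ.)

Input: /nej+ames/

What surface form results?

/e/ after nasal /n/ → [ẽ]
/e/ after nasal /m/ → [ẽ]

[nẽj+amẽs]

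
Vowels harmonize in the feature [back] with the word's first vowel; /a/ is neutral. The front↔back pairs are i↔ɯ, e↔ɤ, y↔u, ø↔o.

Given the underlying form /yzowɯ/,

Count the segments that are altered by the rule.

/o/ harmonizes with /y/ ([-back]) → [ø]
/ɯ/ harmonizes with /y/ ([-back]) → [i]
2 segments change.

2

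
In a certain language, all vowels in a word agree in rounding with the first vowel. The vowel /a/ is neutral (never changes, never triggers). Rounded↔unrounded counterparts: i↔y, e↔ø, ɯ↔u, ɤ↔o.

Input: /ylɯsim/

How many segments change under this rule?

2

/ɯ/ harmonizes with /y/ ([+round]) → [u]
/i/ harmonizes with /y/ ([+round]) → [y]
2 segments change.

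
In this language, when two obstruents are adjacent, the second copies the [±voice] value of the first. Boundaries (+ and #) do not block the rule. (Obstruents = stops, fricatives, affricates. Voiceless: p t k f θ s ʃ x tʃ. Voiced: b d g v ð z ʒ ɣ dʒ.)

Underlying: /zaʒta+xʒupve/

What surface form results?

/t/ after /ʒ/ (voiced) → [d]
/ʒ/ after /x/ (voiceless) → [ʃ]
/v/ after /p/ (voiceless) → [f]

[zaʒda+xʃupfe]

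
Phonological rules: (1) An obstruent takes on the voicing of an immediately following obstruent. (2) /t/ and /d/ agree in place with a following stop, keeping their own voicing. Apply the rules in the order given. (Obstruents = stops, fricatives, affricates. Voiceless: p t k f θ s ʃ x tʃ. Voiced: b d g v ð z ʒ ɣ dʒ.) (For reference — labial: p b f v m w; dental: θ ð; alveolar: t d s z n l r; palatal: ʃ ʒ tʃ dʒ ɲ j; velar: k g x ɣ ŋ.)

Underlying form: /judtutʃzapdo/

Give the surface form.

[juttudʒzabdo]

Rule 1: /d/ before /t/ (voiceless) → [t]
Rule 1: /tʃ/ before /z/ (voiced) → [dʒ]
Rule 1: /p/ before /d/ (voiced) → [b]
After rule 1: juttudʒzabdo
Rule 2: no segment meets the rule's conditions; no change.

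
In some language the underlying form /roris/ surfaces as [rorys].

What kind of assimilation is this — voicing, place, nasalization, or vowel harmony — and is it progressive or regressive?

vowel harmony, progressive

/i/→[y].
Vowels agree with the first vowel, so the harmony is progressive.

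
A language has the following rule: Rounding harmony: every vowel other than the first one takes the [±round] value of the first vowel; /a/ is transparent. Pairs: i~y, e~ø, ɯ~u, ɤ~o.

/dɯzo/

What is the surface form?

/o/ harmonizes with /ɯ/ ([-round]) → [ɤ]

[dɯzɤ]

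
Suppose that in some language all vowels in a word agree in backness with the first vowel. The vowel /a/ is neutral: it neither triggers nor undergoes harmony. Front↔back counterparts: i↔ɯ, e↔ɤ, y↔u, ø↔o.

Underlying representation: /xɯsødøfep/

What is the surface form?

[xɯsodofɤp]

/ø/ harmonizes with /ɯ/ ([+back]) → [o]
/ø/ harmonizes with /ɯ/ ([+back]) → [o]
/e/ harmonizes with /ɯ/ ([+back]) → [ɤ]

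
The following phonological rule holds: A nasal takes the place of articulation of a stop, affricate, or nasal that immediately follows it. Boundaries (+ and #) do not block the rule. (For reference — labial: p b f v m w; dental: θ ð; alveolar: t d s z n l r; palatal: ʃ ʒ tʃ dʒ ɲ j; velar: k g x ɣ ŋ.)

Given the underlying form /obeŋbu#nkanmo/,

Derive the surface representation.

[obembu#ŋkammo]

/ŋ/ before /b/ (labial) → [m]
/n/ before /k/ (velar) → [ŋ]
/n/ before /m/ (labial) → [m]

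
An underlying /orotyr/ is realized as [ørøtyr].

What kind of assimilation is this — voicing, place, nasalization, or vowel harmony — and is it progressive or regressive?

/o/→[ø] /o/→[ø].
Vowels agree with the last vowel, so the harmony is regressive.

vowel harmony, regressive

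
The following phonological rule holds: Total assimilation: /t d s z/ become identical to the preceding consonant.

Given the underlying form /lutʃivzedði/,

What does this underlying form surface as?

[lutʃivvedði]

/z/ after /v/ → [v] (total assimilation)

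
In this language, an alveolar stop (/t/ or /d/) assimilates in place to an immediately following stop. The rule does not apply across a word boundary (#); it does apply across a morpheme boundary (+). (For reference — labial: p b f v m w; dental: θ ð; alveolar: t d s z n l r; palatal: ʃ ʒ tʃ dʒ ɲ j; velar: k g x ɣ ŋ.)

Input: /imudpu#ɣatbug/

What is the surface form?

/d/ before /p/ (labial) → [b]
/t/ before /b/ (labial) → [p]

[imubpu#ɣapbug]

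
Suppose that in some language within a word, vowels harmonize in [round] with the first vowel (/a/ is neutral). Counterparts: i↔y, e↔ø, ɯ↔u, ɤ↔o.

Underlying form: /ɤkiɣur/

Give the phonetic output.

/u/ harmonizes with /ɤ/ ([-round]) → [ɯ]

[ɤkiɣɯr]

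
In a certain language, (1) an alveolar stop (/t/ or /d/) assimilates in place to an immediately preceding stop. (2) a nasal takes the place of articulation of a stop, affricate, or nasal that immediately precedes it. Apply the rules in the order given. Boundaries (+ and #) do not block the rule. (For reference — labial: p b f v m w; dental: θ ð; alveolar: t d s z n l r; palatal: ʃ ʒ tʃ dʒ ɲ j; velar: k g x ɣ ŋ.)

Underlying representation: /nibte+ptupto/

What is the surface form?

Rule 1: /t/ after /b/ (labial) → [p]
Rule 1: /t/ after /p/ (labial) → [p]
Rule 1: /t/ after /p/ (labial) → [p]
After rule 1: nibpe+ppuppo
Rule 2: no segment meets the rule's conditions; no change.

[nibpe+ppuppo]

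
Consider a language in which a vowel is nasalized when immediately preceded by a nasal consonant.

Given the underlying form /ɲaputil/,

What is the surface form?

[ɲãputil]

/a/ after nasal /ɲ/ → [ã]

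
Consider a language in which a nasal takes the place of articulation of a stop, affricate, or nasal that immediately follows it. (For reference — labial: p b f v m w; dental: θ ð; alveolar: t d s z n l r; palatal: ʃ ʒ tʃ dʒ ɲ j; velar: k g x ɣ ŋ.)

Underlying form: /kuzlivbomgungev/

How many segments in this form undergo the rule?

2

/m/ before /g/ (velar) → [ŋ]
/n/ before /g/ (velar) → [ŋ]
2 segments change.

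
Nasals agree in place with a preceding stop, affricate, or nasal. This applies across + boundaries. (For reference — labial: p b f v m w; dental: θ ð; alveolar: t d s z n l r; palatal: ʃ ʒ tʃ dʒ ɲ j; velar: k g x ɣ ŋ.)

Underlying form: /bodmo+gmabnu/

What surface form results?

/m/ after /d/ (alveolar) → [n]
/m/ after /g/ (velar) → [ŋ]
/n/ after /b/ (labial) → [m]

[bodno+gŋabmu]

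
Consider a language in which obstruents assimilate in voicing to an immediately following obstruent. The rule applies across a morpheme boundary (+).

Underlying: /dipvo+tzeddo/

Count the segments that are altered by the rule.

2

/p/ before /v/ (voiced) → [b]
/t/ before /z/ (voiced) → [d]
2 segments change.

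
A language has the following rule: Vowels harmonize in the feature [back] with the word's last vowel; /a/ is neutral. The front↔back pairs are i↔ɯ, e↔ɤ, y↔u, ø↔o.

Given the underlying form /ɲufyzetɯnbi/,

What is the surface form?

/u/ harmonizes with /i/ ([-back]) → [y]
/ɯ/ harmonizes with /i/ ([-back]) → [i]

[ɲyfyzetinbi]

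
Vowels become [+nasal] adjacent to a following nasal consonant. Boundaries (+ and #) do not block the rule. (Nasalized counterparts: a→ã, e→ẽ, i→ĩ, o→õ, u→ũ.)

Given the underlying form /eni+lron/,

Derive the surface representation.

/e/ before nasal /n/ → [ẽ]
/o/ before nasal /n/ → [õ]

[ẽni+lrõn]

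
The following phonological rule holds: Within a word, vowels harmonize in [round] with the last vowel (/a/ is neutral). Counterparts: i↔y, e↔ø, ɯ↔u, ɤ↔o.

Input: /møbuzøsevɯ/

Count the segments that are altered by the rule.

/ø/ harmonizes with /ɯ/ ([-round]) → [e]
/u/ harmonizes with /ɯ/ ([-round]) → [ɯ]
/ø/ harmonizes with /ɯ/ ([-round]) → [e]
3 segments change.

3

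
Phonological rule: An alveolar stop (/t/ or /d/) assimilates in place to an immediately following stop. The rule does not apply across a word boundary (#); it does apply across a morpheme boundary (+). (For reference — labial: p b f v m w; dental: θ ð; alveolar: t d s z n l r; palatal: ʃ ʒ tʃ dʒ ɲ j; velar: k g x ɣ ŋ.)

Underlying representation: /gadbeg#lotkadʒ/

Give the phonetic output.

/d/ before /b/ (labial) → [b]
/t/ before /k/ (velar) → [k]

[gabbeg#lokkadʒ]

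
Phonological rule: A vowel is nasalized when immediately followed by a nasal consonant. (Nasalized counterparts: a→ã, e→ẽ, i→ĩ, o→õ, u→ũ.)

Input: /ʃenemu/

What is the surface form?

[ʃẽnẽmu]

/e/ before nasal /n/ → [ẽ]
/e/ before nasal /m/ → [ẽ]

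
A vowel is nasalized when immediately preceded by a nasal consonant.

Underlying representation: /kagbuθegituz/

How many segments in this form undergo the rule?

No segment meets the rule's conditions.

0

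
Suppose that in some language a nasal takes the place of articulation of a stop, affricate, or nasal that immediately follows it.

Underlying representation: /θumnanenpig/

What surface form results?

/m/ before /n/ (alveolar) → [n]
/n/ before /p/ (labial) → [m]

[θunnanempig]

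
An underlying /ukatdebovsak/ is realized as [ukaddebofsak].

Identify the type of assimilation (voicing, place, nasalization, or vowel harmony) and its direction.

voicing assimilation, regressive

/t/→[d] /v/→[f].
Each target copies a feature from the following segment, so the direction is regressive.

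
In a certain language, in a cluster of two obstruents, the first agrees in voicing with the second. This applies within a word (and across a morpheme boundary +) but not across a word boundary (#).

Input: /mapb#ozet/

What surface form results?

/p/ before /b/ (voiced) → [b]

[mabb#ozet]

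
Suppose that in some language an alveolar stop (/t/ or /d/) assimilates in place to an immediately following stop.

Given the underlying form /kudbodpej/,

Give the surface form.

/d/ before /b/ (labial) → [b]
/d/ before /p/ (labial) → [b]

[kubbobpej]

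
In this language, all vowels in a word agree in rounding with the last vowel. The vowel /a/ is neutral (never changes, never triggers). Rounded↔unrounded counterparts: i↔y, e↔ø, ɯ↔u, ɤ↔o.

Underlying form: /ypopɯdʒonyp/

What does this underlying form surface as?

/ɯ/ harmonizes with /y/ ([+round]) → [u]

[ypopudʒonyp]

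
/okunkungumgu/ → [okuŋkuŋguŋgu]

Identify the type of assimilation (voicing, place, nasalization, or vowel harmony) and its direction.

place assimilation, regressive

/n/→[ŋ] /n/→[ŋ] /m/→[ŋ].
Each target copies a feature from the following segment, so the direction is regressive.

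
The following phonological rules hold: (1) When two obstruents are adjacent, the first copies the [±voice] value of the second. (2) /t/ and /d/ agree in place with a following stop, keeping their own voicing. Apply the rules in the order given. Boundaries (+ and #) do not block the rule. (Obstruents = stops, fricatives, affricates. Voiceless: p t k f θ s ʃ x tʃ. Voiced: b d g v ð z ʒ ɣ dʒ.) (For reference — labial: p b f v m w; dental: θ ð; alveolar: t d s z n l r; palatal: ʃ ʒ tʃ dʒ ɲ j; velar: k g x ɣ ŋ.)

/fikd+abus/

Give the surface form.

[figd+abus]

Rule 1: /k/ before /d/ (voiced) → [g]
After rule 1: figd+abus
Rule 2: no segment meets the rule's conditions; no change.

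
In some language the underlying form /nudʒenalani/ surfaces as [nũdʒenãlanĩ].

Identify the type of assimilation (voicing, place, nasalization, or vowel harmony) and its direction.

nasalization, progressive

/u/→[ũ] /a/→[ã] /i/→[ĩ].
Each target copies a feature from the preceding segment, so the direction is progressive.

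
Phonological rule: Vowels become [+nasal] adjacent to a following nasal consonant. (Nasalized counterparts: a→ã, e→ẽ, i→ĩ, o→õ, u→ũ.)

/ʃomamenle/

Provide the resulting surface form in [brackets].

/o/ before nasal /m/ → [õ]
/a/ before nasal /m/ → [ã]
/e/ before nasal /n/ → [ẽ]

[ʃõmãmẽnle]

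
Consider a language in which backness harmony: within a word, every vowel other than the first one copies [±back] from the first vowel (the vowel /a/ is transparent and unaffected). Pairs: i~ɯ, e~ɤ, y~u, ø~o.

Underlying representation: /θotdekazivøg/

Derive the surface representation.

/e/ harmonizes with /o/ ([+back]) → [ɤ]
/i/ harmonizes with /o/ ([+back]) → [ɯ]
/ø/ harmonizes with /o/ ([+back]) → [o]

[θotdɤkazɯvog]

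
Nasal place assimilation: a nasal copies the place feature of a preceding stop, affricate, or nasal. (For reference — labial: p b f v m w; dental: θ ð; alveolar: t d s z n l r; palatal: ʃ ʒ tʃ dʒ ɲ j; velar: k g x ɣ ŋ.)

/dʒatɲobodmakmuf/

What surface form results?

/ɲ/ after /t/ (alveolar) → [n]
/m/ after /d/ (alveolar) → [n]
/m/ after /k/ (velar) → [ŋ]

[dʒatnobodnakŋuf]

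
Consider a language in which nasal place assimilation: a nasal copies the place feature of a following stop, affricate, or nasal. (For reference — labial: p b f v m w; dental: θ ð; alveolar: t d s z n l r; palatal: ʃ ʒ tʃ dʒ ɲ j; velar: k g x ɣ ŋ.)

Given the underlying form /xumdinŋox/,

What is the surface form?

[xundiŋŋox]

/m/ before /d/ (alveolar) → [n]
/n/ before /ŋ/ (velar) → [ŋ]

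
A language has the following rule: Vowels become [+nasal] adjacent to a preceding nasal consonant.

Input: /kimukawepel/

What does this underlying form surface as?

[kimũkawepel]

/u/ after nasal /m/ → [ũ]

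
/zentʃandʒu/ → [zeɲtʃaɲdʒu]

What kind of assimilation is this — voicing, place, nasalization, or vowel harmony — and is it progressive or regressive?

/n/→[ɲ] /n/→[ɲ].
Each target copies a feature from the following segment, so the direction is regressive.

place assimilation, regressive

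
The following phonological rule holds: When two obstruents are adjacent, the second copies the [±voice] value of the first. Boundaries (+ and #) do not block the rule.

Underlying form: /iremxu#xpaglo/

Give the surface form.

no segment meets the rule's conditions; no change.

[iremxu#xpaglo]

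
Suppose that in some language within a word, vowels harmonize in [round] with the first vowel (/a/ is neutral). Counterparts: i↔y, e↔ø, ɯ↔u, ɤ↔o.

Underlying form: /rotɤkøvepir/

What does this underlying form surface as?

/ɤ/ harmonizes with /o/ ([+round]) → [o]
/e/ harmonizes with /o/ ([+round]) → [ø]
/i/ harmonizes with /o/ ([+round]) → [y]

[rotokøvøpyr]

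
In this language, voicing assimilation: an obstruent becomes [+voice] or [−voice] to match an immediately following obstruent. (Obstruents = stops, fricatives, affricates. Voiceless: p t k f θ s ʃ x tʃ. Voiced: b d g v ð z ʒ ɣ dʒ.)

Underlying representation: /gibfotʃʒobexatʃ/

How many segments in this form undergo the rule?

2

/b/ before /f/ (voiceless) → [p]
/tʃ/ before /ʒ/ (voiced) → [dʒ]
2 segments change.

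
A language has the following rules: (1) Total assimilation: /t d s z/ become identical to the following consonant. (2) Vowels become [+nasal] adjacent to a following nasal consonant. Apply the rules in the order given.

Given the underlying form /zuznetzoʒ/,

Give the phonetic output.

Rule 1: /z/ before /n/ → [n] (total assimilation)
Rule 1: /t/ before /z/ → [z] (total assimilation)
After rule 1: zunnezzoʒ
Rule 2: /u/ before nasal /n/ → [ũ]

[zũnnezzoʒ]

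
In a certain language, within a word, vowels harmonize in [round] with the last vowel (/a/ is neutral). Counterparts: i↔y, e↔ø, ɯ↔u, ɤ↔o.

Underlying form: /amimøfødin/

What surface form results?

/ø/ harmonizes with /i/ ([-round]) → [e]
/ø/ harmonizes with /i/ ([-round]) → [e]

[amimefedin]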